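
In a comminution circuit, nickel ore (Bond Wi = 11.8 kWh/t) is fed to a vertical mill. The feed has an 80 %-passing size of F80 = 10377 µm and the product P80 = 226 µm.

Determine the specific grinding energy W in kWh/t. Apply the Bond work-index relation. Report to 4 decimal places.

W = 10·Wi·(P80^(-½) − F80^(-½))
1/√226 = 0.066519;  1/√10377 = 0.009817
W = 10·11.8·(0.066519 − 0.009817) = 6.6909 kWh/t

W = 6.6909 kWh/t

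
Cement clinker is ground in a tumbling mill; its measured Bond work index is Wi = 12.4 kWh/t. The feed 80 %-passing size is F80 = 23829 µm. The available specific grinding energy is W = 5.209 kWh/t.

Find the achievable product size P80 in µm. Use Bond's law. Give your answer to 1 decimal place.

P80 = 425.4 µm

W = 10·Wi·[P80^(−½) − F80^(−½)]
P80^(−½) = W/(10 Wi) + F80^(−½)
  = 5.2090/(10·12.4) + 1/√23829 = 0.042008 + 0.006478 = 0.048486
P80 = (1/0.048486)² = 20.6244² = 425.37 µm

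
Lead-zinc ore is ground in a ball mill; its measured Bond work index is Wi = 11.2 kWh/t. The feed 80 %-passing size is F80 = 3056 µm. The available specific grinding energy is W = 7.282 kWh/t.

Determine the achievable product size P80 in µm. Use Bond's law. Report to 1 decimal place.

Bond:  W = 10 Wi (1/√P − 1/√F)
1/√P80 = 1/√F80 + W/(10·Wi)
  = 7.2820/(10·11.2) + 1/√3056 = 0.065018 + 0.018089 = 0.083107
P80 = (1/0.083107)² = 12.0326² = 144.78 µm

P80 = 144.8 µm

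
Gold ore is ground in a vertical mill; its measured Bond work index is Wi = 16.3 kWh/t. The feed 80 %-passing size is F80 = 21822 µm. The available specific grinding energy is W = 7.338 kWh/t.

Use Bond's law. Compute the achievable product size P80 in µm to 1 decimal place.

W = 10 Wi / √P80 − 10 Wi / √F80
1/√P80 = 1/√F80 + W/(10·Wi)
  = 7.3380/(10·16.3) + 1/√21822 = 0.045018 + 0.006769 = 0.051788
P80 = (1/0.051788)² = 19.3096² = 372.86 µm

P80 = 372.9 µm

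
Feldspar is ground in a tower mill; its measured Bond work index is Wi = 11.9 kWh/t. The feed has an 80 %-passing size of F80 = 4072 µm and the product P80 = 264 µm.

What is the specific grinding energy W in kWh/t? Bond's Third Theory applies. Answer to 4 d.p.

W = 5.4591 kWh/t

W = 10 Wi (1/√P80 − 1/√F80)  [Bond]
1/√264 = 0.061546;  1/√4072 = 0.015671
W = 10·11.9·(0.061546 − 0.015671) = 5.4591 kWh/t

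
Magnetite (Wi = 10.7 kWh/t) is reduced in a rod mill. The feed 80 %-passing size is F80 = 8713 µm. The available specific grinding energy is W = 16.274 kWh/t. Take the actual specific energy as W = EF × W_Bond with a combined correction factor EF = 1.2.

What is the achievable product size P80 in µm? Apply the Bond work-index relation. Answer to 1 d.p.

P80 = 52.9 µm

W = 10 Wi (1/√P80 − 1/√F80)  [Bond]
W_Bond = W / EF = 16.274 / 1.2 = 13.5617 kWh/t
P80^(−½) = W_Bond/(10 Wi) + F80^(−½)
  = 13.5617/(10·10.7) + 1/√8713 = 0.126745 + 0.010713 = 0.137458
P80 = (1/0.137458)² = 7.2750² = 52.93 µm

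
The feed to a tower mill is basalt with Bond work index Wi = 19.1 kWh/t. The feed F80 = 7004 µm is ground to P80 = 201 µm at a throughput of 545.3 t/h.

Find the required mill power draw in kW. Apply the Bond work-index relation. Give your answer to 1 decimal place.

P = 6101.8 kW

W_Bond = 10·Wi·(1/√P₈₀ − 1/√F₈₀)
W = 10·19.1·(1/√201 − 1/√7004) = 10·19.1·(0.058586) = 11.1899 kWh/t
P = W·T = 11.1899·545.3 = 6101.8 kW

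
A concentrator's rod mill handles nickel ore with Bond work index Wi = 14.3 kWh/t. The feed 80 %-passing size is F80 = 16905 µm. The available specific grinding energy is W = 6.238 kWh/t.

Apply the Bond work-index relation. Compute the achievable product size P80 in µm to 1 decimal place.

W = 10·Wi·[P80^(−½) − F80^(−½)]
⇒ 1/√P80 = W/(10·Wi) + 1/√F80
  = 6.2380/(10·14.3) + 1/√16905 = 0.043622 + 0.007691 = 0.051314
P80 = (1/0.051314)² = 19.4880² = 379.78 µm

P80 = 379.8 µm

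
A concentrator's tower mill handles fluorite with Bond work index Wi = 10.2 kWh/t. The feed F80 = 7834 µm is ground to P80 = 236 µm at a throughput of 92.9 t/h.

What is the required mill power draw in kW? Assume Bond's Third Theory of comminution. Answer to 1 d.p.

W = 10·Wi·[P80^(−½) − F80^(−½)]
W = 10·10.2·(1/√236 − 1/√7834) = 10·10.2·(0.053796) = 5.4872 kWh/t
P = W·T = 5.4872·92.9 = 509.8 kW

P = 509.8 kW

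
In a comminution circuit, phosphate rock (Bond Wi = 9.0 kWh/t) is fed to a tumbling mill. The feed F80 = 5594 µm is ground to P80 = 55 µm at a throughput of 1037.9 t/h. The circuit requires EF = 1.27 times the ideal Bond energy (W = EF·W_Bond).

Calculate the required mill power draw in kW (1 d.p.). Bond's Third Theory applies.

P = 14410.2 kW

W = 10 Wi (P80^-0.5 − F80^-0.5)
W = 10·9.0·(1/√55 − 1/√5594) = 10·9.0·(0.121470) = 10.9323 kWh/t
W_actual = 1.27 × 10.9323 = 13.8840 kWh/t
Power = W × throughput = 13.8840 kWh/t × 1037.9 t/h = 14410.2 kW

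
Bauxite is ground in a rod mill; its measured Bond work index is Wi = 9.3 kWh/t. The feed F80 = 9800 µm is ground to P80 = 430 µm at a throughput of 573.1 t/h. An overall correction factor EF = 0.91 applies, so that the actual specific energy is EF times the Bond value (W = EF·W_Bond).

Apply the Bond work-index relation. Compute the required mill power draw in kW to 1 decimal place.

P = 1849.0 kW

W = 10·Wi·[P80^(−½) − F80^(−½)]
W = 10·9.3·(1/√430 − 1/√9800) = 10·9.3·(0.038123) = 3.5454 kWh/t
Apply correction: 3.5454 × 0.91 = 3.2263 kWh/t
Mill draw = 3.2263 × 573.1 = 1849.0 kW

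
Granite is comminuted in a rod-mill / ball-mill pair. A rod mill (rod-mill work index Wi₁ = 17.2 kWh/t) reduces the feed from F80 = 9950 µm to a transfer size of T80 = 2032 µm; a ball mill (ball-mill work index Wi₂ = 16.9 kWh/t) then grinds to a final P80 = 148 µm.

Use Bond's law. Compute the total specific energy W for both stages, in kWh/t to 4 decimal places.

W = 10·Wi·[P80^(−½) − F80^(−½)]
Stage 1 (9950→2032 µm, Wi₁=17.2): W₁ = 10·17.2·(0.022184 − 0.010025) = 2.0913 kWh/t
Stage 2 (2032→148 µm, Wi₂=16.9): W₂ = 10·16.9·(0.082199 − 0.022184) = 10.1426 kWh/t
W = W₁ + W₂ = 2.0913 + 10.1426 = 12.2339 kWh/t

W = 12.2339 kWh/t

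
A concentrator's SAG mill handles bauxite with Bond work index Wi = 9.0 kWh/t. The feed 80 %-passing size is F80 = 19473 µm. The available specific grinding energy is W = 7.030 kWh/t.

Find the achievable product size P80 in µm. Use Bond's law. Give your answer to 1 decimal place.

P80 = 137.5 µm

W = 10 Wi (1/√P80 − 1/√F80)  [Bond]
⇒ 1/√P80 = W/(10 Wi) + 1/√F80
  = 7.0300/(10·9.0) + 1/√19473 = 0.078111 + 0.007166 = 0.085277
P80 = (1/0.085277)² = 11.7265² = 137.51 µm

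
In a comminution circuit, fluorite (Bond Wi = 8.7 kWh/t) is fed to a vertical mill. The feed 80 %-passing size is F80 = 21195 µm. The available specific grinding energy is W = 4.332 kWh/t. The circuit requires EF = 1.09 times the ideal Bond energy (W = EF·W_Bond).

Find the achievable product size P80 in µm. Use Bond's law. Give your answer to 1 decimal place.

P80 = 362.1 µm

Bond:  W = 10 Wi (1/√P − 1/√F)
W_Bond = W / EF = 4.332 / 1.09 = 3.9743 kWh/t
⇒ 1/√P80 = W_Bond/(10 Wi) + 1/√F80
  = 3.9743/(10·8.7) + 1/√21195 = 0.045682 + 0.006869 = 0.052551
P80 = (1/0.052551)² = 19.0293² = 362.11 µm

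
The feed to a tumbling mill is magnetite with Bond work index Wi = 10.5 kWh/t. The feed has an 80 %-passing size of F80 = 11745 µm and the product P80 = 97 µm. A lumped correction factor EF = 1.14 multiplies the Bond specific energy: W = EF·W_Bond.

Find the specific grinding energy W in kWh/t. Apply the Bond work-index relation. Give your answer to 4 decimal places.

W = 10·Wi·[P80^(−½) − F80^(−½)]
1/√97 = 0.101535;  1/√11745 = 0.009227
W = 10·10.5·(0.101535 − 0.009227) = 9.6923 kWh/t
Apply correction: 9.6923 × 1.14 = 11.0492 kWh/t

W = 11.0492 kWh/t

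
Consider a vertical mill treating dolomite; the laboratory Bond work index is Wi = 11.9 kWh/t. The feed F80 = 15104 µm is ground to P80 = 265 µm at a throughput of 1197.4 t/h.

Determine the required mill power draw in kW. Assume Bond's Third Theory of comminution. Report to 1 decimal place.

W = 10·Wi·[P80^(−½) − F80^(−½)]
W = 10·11.9·(1/√265 − 1/√15104) = 10·11.9·(0.053293) = 6.3418 kWh/t
Mill draw = 6.3418 × 1197.4 = 7593.7 kW

P = 7593.7 kW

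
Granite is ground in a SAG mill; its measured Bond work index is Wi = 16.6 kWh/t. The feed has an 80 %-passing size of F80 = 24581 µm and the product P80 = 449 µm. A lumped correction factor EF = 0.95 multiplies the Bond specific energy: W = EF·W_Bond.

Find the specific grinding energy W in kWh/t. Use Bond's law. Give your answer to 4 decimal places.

W = 10·Wi·(P80^(-½) − F80^(-½))
1/√449 = 0.047193;  1/√24581 = 0.006378
W = 10·16.6·(0.047193 − 0.006378) = 6.7752 kWh/t
W_actual = 0.95 × 6.7752 = 6.4365 kWh/t

W = 6.4365 kWh/t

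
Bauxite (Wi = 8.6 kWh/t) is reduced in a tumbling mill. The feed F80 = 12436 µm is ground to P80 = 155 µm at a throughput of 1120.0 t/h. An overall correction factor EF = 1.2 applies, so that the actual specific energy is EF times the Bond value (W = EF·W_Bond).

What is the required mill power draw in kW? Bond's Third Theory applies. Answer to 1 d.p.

P = 8247.5 kW

Bond:  W = 10 Wi (1/√P − 1/√F)
W = 10·8.6·(1/√155 − 1/√12436) = 10·8.6·(0.071355) = 6.1365 kWh/t
Apply correction: 6.1365 × 1.2 = 7.3638 kWh/t
P_mill = W·ṁ = 7.3638·1120.0 = 8247.5 kW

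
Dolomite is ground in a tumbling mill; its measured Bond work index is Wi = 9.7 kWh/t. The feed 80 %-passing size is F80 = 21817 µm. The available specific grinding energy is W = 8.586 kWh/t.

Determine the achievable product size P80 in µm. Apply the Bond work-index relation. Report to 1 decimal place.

W = 10 Wi / √P80 − 10 Wi / √F80
1/√P80 = 1/√F80 + W/(10·Wi)
  = 8.5860/(10·9.7) + 1/√21817 = 0.088515 + 0.006770 = 0.095286
P80 = (1/0.095286)² = 10.4948² = 110.14 µm

P80 = 110.1 µm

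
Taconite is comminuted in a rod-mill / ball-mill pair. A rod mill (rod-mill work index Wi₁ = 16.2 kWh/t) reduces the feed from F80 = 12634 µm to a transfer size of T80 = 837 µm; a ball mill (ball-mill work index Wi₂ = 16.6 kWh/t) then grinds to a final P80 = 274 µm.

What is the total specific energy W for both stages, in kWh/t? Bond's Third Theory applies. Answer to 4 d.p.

W = 8.4489 kWh/t

W = 10 Wi (1/√P80 − 1/√F80)  [Bond]
Stage 1 (12634→837 µm, Wi₁=16.2): W₁ = 10·16.2·(0.034565 − 0.008897) = 4.1583 kWh/t
Stage 2 (837→274 µm, Wi₂=16.6): W₂ = 10·16.6·(0.060412 − 0.034565) = 4.2906 kWh/t
W = W₁ + W₂ = 4.1583 + 4.2906 = 8.4489 kWh/t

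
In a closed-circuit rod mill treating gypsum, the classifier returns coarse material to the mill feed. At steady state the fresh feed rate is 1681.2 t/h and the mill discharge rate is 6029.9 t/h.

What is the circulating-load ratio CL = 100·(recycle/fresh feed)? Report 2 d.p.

Steady state: M = F + R.
R = M − F = 6029.9 − 1681.2 = 4348.7 t/h
CL = 100·R/F = 100·4348.7/1681.2 = 258.67 %

CL = 258.67 %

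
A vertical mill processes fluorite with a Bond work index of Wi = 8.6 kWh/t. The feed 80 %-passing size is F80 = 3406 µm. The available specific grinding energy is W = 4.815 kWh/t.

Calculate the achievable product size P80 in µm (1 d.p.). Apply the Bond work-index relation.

P80 = 187.0 µm

W = 10 Wi / √P80 − 10 Wi / √F80
P80^(−½) = W/(10 Wi) + F80^(−½)
  = 4.8150/(10·8.6) + 1/√3406 = 0.055988 + 0.017135 = 0.073123
P80 = (1/0.073123)² = 13.6756² = 187.02 µm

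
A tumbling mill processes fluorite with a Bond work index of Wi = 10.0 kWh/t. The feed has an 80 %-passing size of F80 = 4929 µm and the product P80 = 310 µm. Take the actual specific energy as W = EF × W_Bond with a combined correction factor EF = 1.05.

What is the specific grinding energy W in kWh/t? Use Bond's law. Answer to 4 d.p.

Bond: W = 10·Wi·(1/√P80 − 1/√F80)
1/√310 = 0.056796;  1/√4929 = 0.014244
W = 10·10.0·(0.056796 − 0.014244) = 4.2553 kWh/t
W_actual = 1.05 × 4.2553 = 4.4680 kWh/t

W = 4.4680 kWh/t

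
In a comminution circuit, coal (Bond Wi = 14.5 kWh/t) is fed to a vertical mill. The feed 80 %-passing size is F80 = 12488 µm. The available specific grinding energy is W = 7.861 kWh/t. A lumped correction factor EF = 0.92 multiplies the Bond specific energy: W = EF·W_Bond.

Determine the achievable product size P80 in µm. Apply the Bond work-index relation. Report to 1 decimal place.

P80 = 217.0 µm

W = 10 Wi (P80^-0.5 − F80^-0.5)
W_Bond = W / EF = 7.861 / 0.92 = 8.5446 kWh/t
⇒ 1/√P80 = W_Bond/(10·Wi) + 1/√F80
  = 8.5446/(10·14.5) + 1/√12488 = 0.058928 + 0.008949 = 0.067877
P80 = (1/0.067877)² = 14.7326² = 217.05 µm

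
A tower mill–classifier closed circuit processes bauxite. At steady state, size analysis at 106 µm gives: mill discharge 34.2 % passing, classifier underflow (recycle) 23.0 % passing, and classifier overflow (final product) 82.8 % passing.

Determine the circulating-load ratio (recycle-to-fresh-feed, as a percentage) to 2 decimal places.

Classifier node, passing 106 µm:
(1+r)d = ru + o → r = (o−d)/(d−u)
r = (82.8 − 34.2)/(34.2 − 23.0) = 48.6/11.2 = 4.3393
CL = 100·r = 433.93 %

CL = 433.93 %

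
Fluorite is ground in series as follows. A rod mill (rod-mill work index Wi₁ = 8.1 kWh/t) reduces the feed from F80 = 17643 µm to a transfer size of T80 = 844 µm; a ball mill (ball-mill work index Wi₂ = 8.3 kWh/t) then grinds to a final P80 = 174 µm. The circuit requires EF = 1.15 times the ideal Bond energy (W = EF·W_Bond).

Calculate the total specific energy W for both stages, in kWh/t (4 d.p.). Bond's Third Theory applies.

W = 6.4556 kWh/t

W = 10 Wi (P80^-0.5 − F80^-0.5)
Stage 1 (17643→844 µm, Wi₁=8.1): W₁ = 10·8.1·(0.034421 − 0.007529) = 2.1783 kWh/t
Stage 2 (844→174 µm, Wi₂=8.3): W₂ = 10·8.3·(0.075810 − 0.034421) = 3.4352 kWh/t
W = W₁ + W₂ = 2.1783 + 3.4352 = 5.6136 kWh/t
With EF = 1.15: W = 5.6136·1.15 = 6.4556 kWh/t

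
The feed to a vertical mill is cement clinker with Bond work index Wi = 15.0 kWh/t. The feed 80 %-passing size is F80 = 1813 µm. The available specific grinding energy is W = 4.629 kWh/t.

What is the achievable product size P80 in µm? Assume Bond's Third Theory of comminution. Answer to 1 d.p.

Bond: W = 10·Wi·(1/√P80 − 1/√F80)
⇒ 1/√P80 = W/(10·Wi) + 1/√F80
  = 4.6290/(10·15.0) + 1/√1813 = 0.030860 + 0.023486 = 0.054346
P80 = (1/0.054346)² = 18.4008² = 338.59 µm

P80 = 338.6 µm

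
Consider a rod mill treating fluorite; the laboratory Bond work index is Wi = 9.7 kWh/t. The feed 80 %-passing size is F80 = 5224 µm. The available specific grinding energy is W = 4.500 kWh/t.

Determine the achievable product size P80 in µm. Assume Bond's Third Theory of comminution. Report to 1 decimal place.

W = 10·Wi·[P80^(−½) − F80^(−½)]
P80^-0.5 = F80^-0.5 + W/(10 Wi)
  = 4.5000/(10·9.7) + 1/√5224 = 0.046392 + 0.013836 = 0.060227
P80 = (1/0.060227)² = 16.6037² = 275.68 µm

P80 = 275.7 µm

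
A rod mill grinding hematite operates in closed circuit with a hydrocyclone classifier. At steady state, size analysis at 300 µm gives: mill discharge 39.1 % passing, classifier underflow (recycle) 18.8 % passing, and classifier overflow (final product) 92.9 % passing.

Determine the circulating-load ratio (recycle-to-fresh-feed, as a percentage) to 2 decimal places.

CL = 265.02 %

Classifier node, passing 300 µm:
Fd + Rd = Ru + Fo ⇒ R/F = (o−d)/(d−u)
r = (92.9 − 39.1)/(39.1 − 18.8) = 53.8/20.3 = 2.6502
CL = 100·r = 265.02 %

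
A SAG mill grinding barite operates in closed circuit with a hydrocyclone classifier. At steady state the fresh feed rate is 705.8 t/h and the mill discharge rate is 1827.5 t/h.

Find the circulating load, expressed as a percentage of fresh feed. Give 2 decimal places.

CL = 158.93 %

Steady state: M = F + R.
R = M − F = 1827.5 − 705.8 = 1121.7 t/h
CL = 100·R/F = 100·1121.7/705.8 = 158.93 %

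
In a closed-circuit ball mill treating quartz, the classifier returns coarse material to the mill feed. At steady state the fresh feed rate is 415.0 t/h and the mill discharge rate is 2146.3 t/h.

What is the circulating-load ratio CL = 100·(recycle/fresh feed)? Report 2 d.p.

Mill node: discharge = fresh + recycle.
R = M − F = 2146.3 − 415.0 = 1731.3 t/h
CL = 100·R/F = 100·1731.3/415.0 = 417.18 %

CL = 417.18 %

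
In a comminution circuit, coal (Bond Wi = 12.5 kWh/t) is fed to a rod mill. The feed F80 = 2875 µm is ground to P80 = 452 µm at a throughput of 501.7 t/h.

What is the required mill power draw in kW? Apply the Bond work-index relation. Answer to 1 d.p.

P = 1780.2 kW

W = 10·Wi·(P80^(-½) − F80^(-½))
W = 10·12.5·(1/√452 − 1/√2875) = 10·12.5·(0.028386) = 3.5482 kWh/t
Power = W × throughput = 3.5482 kWh/t × 501.7 t/h = 1780.2 kW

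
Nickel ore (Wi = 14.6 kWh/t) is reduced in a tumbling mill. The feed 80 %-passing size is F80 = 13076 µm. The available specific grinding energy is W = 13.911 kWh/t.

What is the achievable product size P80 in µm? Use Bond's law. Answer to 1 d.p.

P80 = 92.4 µm

W = 10 Wi (1/√P80 − 1/√F80)  [Bond]
⇒ 1/√P80 = W/(10 Wi) + 1/√F80
  = 13.9110/(10·14.6) + 1/√13076 = 0.095281 + 0.008745 = 0.104026
P80 = (1/0.104026)² = 9.6130² = 92.41 µm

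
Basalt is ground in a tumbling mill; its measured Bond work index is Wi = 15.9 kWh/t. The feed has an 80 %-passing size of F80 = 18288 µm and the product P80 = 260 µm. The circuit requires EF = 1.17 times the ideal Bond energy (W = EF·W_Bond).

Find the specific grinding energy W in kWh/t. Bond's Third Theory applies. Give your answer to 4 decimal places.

Bond:  W = 10 Wi (1/√P − 1/√F)
1/√260 = 0.062017;  1/√18288 = 0.007395
W = 10·15.9·(0.062017 − 0.007395) = 8.6850 kWh/t
Apply correction: 8.6850 × 1.17 = 10.1615 kWh/t

W = 10.1615 kWh/t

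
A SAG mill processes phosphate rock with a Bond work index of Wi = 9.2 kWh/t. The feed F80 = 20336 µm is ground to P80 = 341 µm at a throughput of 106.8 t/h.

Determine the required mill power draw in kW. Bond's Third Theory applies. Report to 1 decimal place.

P = 463.2 kW

W_Bond = 10·Wi·(1/√P₈₀ − 1/√F₈₀)
W = 10·9.2·(1/√341 − 1/√20336) = 10·9.2·(0.047141) = 4.3369 kWh/t
P_mill = W·ṁ = 4.3369·106.8 = 463.2 kW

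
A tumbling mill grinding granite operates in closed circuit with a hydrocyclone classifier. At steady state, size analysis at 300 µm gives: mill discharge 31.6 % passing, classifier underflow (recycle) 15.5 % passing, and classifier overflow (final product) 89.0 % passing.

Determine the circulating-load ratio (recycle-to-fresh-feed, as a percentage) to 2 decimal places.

Balance %-passing 300 µm (r = R/F):
(1+r)·d = r·u + o ⇒ r = (o−d)/(d−u)
r = (89.0 − 31.6)/(31.6 − 15.5) = 57.4/16.1 = 3.5652
CL = 100·r = 356.52 %

CL = 356.52 %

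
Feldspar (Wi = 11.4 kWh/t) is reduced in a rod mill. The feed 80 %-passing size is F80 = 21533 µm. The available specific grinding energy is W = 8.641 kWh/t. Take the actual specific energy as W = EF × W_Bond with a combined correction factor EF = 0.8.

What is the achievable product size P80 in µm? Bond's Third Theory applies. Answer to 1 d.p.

P80 = 96.9 µm

W = 10 Wi / √P80 − 10 Wi / √F80
W_Bond = W / EF = 8.641 / 0.8 = 10.8012 kWh/t
P80^(−½) = W_Bond/(10 Wi) + F80^(−½)
  = 10.8012/(10·11.4) + 1/√21533 = 0.094748 + 0.006815 = 0.101563
P80 = (1/0.101563)² = 9.8462² = 96.95 µm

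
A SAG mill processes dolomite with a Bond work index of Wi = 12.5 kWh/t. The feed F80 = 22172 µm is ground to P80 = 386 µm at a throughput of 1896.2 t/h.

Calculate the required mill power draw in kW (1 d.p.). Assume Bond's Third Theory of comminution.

P = 10472.4 kW

Bond:  W = 10 Wi (1/√P − 1/√F)
W = 10·12.5·(1/√386 − 1/√22172) = 10·12.5·(0.044183) = 5.5229 kWh/t
P = W·T = 5.5229·1896.2 = 10472.4 kW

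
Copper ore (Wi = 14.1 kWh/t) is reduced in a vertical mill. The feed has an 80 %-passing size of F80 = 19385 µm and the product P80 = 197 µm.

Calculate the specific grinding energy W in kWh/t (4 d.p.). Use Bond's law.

W = 9.0331 kWh/t

W_Bond = 10·Wi·(1/√P₈₀ − 1/√F₈₀)
1/√197 = 0.071247;  1/√19385 = 0.007182
W = 10·14.1·(0.071247 − 0.007182) = 9.0331 kWh/t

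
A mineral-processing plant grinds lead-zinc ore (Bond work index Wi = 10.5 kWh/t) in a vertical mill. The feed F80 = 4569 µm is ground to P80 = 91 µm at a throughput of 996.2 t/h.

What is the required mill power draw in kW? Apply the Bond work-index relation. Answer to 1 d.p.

Bond: W = 10·Wi·(1/√P80 − 1/√F80)
W = 10·10.5·(1/√91 − 1/√4569) = 10·10.5·(0.090034) = 9.4536 kWh/t
P_mill = W·ṁ = 9.4536·996.2 = 9417.7 kW

P = 9417.7 kW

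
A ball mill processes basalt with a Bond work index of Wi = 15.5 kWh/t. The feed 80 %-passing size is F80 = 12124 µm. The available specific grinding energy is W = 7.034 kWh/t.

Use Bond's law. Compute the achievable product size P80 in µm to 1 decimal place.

P80 = 337.1 µm

W = 10 Wi (1/√P80 − 1/√F80)  [Bond]
P80^(−½) = W/(10 Wi) + F80^(−½)
  = 7.0340/(10·15.5) + 1/√12124 = 0.045381 + 0.009082 = 0.054463
P80 = (1/0.054463)² = 18.3612² = 337.14 µm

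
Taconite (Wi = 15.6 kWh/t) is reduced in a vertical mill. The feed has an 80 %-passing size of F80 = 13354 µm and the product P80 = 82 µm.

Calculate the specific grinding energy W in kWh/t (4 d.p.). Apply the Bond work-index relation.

W = 15.8774 kWh/t

W = 10·Wi·[P80^(−½) − F80^(−½)]
1/√82 = 0.110432;  1/√13354 = 0.008654
W = 10·15.6·(0.110432 − 0.008654) = 15.8774 kWh/t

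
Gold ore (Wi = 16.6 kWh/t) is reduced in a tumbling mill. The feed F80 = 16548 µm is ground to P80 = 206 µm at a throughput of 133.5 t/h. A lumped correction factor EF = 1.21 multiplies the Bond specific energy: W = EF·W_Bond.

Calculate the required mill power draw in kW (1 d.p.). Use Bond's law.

W = 10 Wi (P80^-0.5 − F80^-0.5)
W = 10·16.6·(1/√206 − 1/√16548) = 10·16.6·(0.061900) = 10.2753 kWh/t
W_actual = 1.21 × 10.2753 = 12.4332 kWh/t
P_mill = W·ṁ = 12.4332·133.5 = 1659.8 kW

P = 1659.8 kW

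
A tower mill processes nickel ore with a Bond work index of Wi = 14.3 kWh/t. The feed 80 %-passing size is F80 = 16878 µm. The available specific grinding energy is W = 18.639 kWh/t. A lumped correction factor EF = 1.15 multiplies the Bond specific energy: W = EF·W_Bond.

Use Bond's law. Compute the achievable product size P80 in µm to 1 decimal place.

Bond: W = 10·Wi·(1/√P80 − 1/√F80)
W_Bond = W / EF = 18.639 / 1.15 = 16.2078 kWh/t
P80^(−½) = W_Bond/(10 Wi) + F80^(−½)
  = 16.2078/(10·14.3) + 1/√16878 = 0.113341 + 0.007697 = 0.121039
P80 = (1/0.121039)² = 8.2618² = 68.26 µm

P80 = 68.3 µm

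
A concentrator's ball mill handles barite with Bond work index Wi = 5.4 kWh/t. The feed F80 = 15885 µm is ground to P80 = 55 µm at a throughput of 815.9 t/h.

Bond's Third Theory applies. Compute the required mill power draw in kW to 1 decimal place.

P = 5591.3 kW

W = 10 Wi / √P80 − 10 Wi / √F80
W = 10·5.4·(1/√55 − 1/√15885) = 10·5.4·(0.126906) = 6.8529 kWh/t
Mill draw = 6.8529 × 815.9 = 5591.3 kW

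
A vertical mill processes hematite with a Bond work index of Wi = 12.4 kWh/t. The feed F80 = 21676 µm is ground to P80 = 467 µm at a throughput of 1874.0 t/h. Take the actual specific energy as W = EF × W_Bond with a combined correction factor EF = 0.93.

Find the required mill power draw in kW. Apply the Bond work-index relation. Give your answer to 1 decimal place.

W_Bond = 10·Wi·(1/√P₈₀ − 1/√F₈₀)
W = 10·12.4·(1/√467 − 1/√21676) = 10·12.4·(0.039482) = 4.8958 kWh/t
W_actual = 0.93 × 4.8958 = 4.5531 kWh/t
P = W·T = 4.5531·1874.0 = 8532.5 kW

P = 8532.5 kW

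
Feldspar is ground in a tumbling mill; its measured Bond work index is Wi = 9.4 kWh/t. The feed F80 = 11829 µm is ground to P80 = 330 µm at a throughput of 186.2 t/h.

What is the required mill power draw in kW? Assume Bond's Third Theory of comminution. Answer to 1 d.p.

W = 10 Wi (1/√P80 − 1/√F80)  [Bond]
W = 10·9.4·(1/√330 − 1/√11829) = 10·9.4·(0.045854) = 4.3103 kWh/t
P_mill = W·ṁ = 4.3103·186.2 = 802.6 kW

P = 802.6 kW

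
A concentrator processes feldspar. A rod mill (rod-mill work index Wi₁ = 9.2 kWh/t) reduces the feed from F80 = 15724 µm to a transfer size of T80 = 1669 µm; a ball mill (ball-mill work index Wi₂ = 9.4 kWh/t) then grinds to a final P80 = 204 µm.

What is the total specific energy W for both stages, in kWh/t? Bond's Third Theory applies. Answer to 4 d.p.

W = 5.7987 kWh/t

W = 10·Wi·[P80^(−½) − F80^(−½)]
Stage 1 (15724→1669 µm, Wi₁=9.2): W₁ = 10·9.2·(0.024478 − 0.007975) = 1.5183 kWh/t
Stage 2 (1669→204 µm, Wi₂=9.4): W₂ = 10·9.4·(0.070014 − 0.024478) = 4.2804 kWh/t
W = W₁ + W₂ = 1.5183 + 4.2804 = 5.7987 kWh/t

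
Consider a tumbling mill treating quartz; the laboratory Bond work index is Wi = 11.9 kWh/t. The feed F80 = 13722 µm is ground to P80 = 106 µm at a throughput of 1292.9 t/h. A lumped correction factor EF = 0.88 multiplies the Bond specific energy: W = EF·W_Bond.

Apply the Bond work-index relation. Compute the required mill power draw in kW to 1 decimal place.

P = 11994.7 kW

W_Bond = 10·Wi·(1/√P₈₀ − 1/√F₈₀)
W = 10·11.9·(1/√106 − 1/√13722) = 10·11.9·(0.088592) = 10.5424 kWh/t
Apply correction: 10.5424 × 0.88 = 9.2773 kWh/t
Mill draw = 9.2773 × 1292.9 = 11994.7 kW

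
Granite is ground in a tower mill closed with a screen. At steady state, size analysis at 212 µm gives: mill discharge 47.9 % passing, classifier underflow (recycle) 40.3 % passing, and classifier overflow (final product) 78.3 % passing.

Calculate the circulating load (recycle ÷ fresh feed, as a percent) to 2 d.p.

CL = 400.00 %

Balance %-passing 212 µm (r = R/F):
(1+r)·d = r·u + o ⇒ r = (o−d)/(d−u)
r = (78.3 − 47.9)/(47.9 − 40.3) = 30.4/7.6 = 4.0000
CL = 100·r = 400.00 %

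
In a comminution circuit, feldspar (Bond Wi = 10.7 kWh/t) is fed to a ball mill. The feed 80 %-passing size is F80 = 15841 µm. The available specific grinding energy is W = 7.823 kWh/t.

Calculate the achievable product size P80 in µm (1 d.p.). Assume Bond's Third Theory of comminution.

P80 = 152.2 µm

W = 10 Wi / √P80 − 10 Wi / √F80
P80^(−½) = W/(10 Wi) + F80^(−½)
  = 7.8230/(10·10.7) + 1/√15841 = 0.073112 + 0.007945 = 0.081057
P80 = (1/0.081057)² = 12.3369² = 152.20 µm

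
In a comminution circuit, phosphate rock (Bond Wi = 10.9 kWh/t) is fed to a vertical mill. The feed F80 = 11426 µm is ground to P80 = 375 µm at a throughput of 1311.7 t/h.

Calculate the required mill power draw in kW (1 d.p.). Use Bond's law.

P = 6045.7 kW

Bond: W = 10·Wi·(1/√P80 − 1/√F80)
W = 10·10.9·(1/√375 − 1/√11426) = 10·10.9·(0.042285) = 4.6090 kWh/t
Mill draw = 4.6090 × 1311.7 = 6045.7 kW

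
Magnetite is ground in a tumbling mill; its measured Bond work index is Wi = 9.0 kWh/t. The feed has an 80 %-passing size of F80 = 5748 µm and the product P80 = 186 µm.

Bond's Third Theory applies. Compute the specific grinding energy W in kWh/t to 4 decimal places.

W = 5.4120 kWh/t

Bond:  W = 10 Wi (1/√P − 1/√F)
1/√186 = 0.073324;  1/√5748 = 0.013190
W = 10·9.0·(0.073324 − 0.013190) = 5.4120 kWh/t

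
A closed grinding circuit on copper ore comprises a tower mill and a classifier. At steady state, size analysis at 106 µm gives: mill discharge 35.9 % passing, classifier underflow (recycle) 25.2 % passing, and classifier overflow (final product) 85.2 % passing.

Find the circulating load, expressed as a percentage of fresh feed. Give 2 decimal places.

CL = 460.75 %

Two-product formula at 106 µm:
d + r·d = r·u + o → r(d−u) = o−d
r = (85.2 − 35.9)/(35.9 − 25.2) = 49.3/10.7 = 4.6075
CL = 100·r = 460.75 %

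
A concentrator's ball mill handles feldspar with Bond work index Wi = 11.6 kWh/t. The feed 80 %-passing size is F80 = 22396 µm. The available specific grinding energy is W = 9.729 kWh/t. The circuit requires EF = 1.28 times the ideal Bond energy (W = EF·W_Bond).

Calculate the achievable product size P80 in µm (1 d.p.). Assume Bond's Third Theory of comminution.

W_Bond = 10·Wi·(1/√P₈₀ − 1/√F₈₀)
W_Bond = W / EF = 9.729 / 1.28 = 7.6008 kWh/t
⇒ 1/√P80 = W_Bond/(10·Wi) + 1/√F80
  = 7.6008/(10·11.6) + 1/√22396 = 0.065524 + 0.006682 = 0.072206
P80 = (1/0.072206)² = 13.8492² = 191.80 µm

P80 = 191.8 µm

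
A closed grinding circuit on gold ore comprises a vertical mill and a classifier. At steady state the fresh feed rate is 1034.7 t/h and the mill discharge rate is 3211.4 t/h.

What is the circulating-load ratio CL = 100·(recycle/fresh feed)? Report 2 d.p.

M = F + R at steady state, so:
R = M − F = 3211.4 − 1034.7 = 2176.7 t/h
CL = 100·R/F = 100·2176.7/1034.7 = 210.37 %

CL = 210.37 %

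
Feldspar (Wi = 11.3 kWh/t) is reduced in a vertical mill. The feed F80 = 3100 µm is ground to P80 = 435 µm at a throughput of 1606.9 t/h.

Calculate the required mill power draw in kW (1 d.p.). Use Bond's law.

P = 5444.8 kW

W_Bond = 10·Wi·(1/√P₈₀ − 1/√F₈₀)
W = 10·11.3·(1/√435 − 1/√3100) = 10·11.3·(0.029986) = 3.3884 kWh/t
Mill draw = 3.3884 × 1606.9 = 5444.8 kW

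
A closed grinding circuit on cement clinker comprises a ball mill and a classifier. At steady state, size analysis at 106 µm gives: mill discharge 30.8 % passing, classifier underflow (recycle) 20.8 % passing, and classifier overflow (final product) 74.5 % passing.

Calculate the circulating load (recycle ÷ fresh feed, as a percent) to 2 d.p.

CL = 437.00 %

Classifier node, passing 106 µm:
d + r·d = r·u + o → r(d−u) = o−d
r = (74.5 − 30.8)/(30.8 − 20.8) = 43.7/10.0 = 4.3700
CL = 100·r = 437.00 %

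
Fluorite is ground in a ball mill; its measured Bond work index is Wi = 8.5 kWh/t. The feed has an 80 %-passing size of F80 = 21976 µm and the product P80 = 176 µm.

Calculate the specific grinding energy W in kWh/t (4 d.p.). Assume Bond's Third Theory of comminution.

W = 10·Wi·[P80^(−½) − F80^(−½)]
1/√176 = 0.075378;  1/√21976 = 0.006746
W = 10·8.5·(0.075378 − 0.006746) = 5.8337 kWh/t

W = 5.8337 kWh/t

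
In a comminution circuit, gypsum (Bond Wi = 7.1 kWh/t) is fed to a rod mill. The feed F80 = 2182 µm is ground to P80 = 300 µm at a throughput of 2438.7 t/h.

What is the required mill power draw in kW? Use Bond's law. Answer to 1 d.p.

W = 10·Wi·[P80^(−½) − F80^(−½)]
W = 10·7.1·(1/√300 − 1/√2182) = 10·7.1·(0.036327) = 2.5792 kWh/t
Mill draw = 2.5792 × 2438.7 = 6290.0 kW

P = 6290.0 kW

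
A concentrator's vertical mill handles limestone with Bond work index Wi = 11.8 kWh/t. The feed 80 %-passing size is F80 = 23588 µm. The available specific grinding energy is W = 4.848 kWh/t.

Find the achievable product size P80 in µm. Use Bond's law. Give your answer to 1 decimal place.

Bond:  W = 10 Wi (1/√P − 1/√F)
1/√P80 = 1/√F80 + W/(10·Wi)
  = 4.8480/(10·11.8) + 1/√23588 = 0.041085 + 0.006511 = 0.047596
P80 = (1/0.047596)² = 21.0102² = 441.43 µm

P80 = 441.4 µm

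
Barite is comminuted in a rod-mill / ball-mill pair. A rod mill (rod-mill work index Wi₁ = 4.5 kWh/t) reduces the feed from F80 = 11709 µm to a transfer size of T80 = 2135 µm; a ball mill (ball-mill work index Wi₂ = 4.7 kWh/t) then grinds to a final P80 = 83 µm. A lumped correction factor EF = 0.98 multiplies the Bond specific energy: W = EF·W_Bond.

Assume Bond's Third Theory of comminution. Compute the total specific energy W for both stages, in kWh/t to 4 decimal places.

W = 10·Wi·[P80^(−½) − F80^(−½)]
Stage 1 (11709→2135 µm, Wi₁=4.5): W₁ = 10·4.5·(0.021642 − 0.009241) = 0.5580 kWh/t
Stage 2 (2135→83 µm, Wi₂=4.7): W₂ = 10·4.7·(0.109764 − 0.021642) = 4.1417 kWh/t
W = W₁ + W₂ = 0.5580 + 4.1417 = 4.6998 kWh/t
Apply correction: 4.6998 × 0.98 = 4.6058 kWh/t

W = 4.6058 kWh/t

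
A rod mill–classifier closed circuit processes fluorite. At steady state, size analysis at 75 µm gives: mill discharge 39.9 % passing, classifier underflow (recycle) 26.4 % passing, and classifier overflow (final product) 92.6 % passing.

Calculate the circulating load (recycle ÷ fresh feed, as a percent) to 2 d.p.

Mass balance on the −75 µm fraction:
d + r·d = r·u + o → r(d−u) = o−d
r = (92.6 − 39.9)/(39.9 − 26.4) = 52.7/13.5 = 3.9037
CL = 100·r = 390.37 %

CL = 390.37 %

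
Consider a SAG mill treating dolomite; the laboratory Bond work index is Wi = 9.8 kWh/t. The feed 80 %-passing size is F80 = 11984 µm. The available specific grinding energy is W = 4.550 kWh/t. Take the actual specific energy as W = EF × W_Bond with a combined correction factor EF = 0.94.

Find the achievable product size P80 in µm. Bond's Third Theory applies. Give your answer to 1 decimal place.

P80 = 291.9 µm

W = 10 Wi (1/√P80 − 1/√F80)  [Bond]
W_Bond = W / EF = 4.550 / 0.94 = 4.8404 kWh/t
P80^(−½) = W_Bond/(10 Wi) + F80^(−½)
  = 4.8404/(10·9.8) + 1/√11984 = 0.049392 + 0.009135 = 0.058527
P80 = (1/0.058527)² = 17.0862² = 291.94 µm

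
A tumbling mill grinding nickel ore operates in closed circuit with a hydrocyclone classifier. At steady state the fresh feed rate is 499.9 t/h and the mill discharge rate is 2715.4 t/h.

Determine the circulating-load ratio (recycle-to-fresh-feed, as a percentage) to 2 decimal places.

CL = 443.19 %

Discharge = new feed + return, hence
R = M − F = 2715.4 − 499.9 = 2215.5 t/h
CL = 100·R/F = 100·2215.5/499.9 = 443.19 %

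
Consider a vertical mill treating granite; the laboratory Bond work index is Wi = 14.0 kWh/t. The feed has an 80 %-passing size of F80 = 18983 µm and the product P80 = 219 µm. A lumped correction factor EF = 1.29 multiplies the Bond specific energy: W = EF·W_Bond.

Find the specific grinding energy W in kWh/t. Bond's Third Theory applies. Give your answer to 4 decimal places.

W = 10.8930 kWh/t

W = 10·Wi·[P80^(−½) − F80^(−½)]
1/√219 = 0.067574;  1/√18983 = 0.007258
W = 10·14.0·(0.067574 − 0.007258) = 8.4442 kWh/t
W_actual = 1.29 × 8.4442 = 10.8930 kWh/t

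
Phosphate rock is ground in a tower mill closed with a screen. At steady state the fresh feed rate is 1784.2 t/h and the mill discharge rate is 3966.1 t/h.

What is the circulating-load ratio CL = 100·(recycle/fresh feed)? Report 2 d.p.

Discharge = new feed + return, hence
R = M − F = 3966.1 − 1784.2 = 2181.9 t/h
CL = 100·R/F = 100·2181.9/1784.2 = 122.29 %

CL = 122.29 %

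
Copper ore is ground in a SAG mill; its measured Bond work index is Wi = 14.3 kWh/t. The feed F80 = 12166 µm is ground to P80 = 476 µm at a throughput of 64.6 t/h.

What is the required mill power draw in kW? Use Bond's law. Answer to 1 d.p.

W = 10·Wi·[P80^(−½) − F80^(−½)]
W = 10·14.3·(1/√476 − 1/√12166) = 10·14.3·(0.036769) = 5.2579 kWh/t
P_mill = W·ṁ = 5.2579·64.6 = 339.7 kW

P = 339.7 kW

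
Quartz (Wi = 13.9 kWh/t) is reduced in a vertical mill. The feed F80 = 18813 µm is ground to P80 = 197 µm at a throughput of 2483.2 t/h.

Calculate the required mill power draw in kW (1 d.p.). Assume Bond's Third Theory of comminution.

P = 22075.5 kW

Bond:  W = 10 Wi (1/√P − 1/√F)
W = 10·13.9·(1/√197 − 1/√18813) = 10·13.9·(0.063956) = 8.8899 kWh/t
Power = W × throughput = 8.8899 kWh/t × 2483.2 t/h = 22075.5 kW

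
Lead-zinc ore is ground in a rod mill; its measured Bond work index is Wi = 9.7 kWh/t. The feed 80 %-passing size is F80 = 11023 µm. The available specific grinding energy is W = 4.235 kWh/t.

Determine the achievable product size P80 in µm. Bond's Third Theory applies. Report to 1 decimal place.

P80 = 353.5 µm

W = 10 Wi (P80^-0.5 − F80^-0.5)
P80^-0.5 = F80^-0.5 + W/(10 Wi)
  = 4.2350/(10·9.7) + 1/√11023 = 0.043660 + 0.009525 = 0.053184
P80 = (1/0.053184)² = 18.8025² = 353.53 µm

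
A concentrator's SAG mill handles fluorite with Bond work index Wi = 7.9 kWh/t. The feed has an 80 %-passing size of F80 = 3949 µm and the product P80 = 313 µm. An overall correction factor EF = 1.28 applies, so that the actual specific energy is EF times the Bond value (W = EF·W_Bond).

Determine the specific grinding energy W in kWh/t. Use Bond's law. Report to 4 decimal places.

W = 10·Wi·(P80^(-½) − F80^(-½))
1/√313 = 0.056523;  1/√3949 = 0.015913
W = 10·7.9·(0.056523 − 0.015913) = 3.2082 kWh/t
Corrected W = EF·W_Bond = 1.28·3.2082 = 4.1065 kWh/t

W = 4.1065 kWh/t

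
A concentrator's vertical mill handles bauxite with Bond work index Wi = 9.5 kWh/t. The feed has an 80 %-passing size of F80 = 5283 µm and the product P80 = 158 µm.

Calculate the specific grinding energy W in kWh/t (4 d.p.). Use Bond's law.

W = 6.2508 kWh/t

W = 10·Wi·[P80^(−½) − F80^(−½)]
1/√158 = 0.079556;  1/√5283 = 0.013758
W = 10·9.5·(0.079556 − 0.013758) = 6.2508 kWh/t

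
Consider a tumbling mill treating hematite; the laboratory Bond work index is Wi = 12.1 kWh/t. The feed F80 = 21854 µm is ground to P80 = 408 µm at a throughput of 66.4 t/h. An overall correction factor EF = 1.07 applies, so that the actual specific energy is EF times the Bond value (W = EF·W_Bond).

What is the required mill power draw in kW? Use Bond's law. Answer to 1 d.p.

P = 367.5 kW

W = 10 Wi (1/√P80 − 1/√F80)  [Bond]
W = 10·12.1·(1/√408 − 1/√21854) = 10·12.1·(0.042743) = 5.1719 kWh/t
With EF = 1.07: W = 5.1719·1.07 = 5.5339 kWh/t
P = W·T = 5.5339·66.4 = 367.5 kW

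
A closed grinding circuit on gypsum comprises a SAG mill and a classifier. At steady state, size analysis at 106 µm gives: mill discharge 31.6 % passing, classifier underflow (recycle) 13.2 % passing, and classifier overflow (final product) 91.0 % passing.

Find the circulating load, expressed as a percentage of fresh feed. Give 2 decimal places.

CL = 322.83 %

Mass balance on the −106 µm fraction:
r = (o − d)/(d − u)
r = (91.0 − 31.6)/(31.6 − 13.2) = 59.4/18.4 = 3.2283
CL = 100·r = 322.83 %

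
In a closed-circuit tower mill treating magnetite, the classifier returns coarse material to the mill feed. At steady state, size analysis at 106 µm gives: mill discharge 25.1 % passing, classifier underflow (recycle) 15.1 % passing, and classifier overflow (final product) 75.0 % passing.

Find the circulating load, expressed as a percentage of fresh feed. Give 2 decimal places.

Two-product formula at 106 µm:
Fd + Rd = Ru + Fo ⇒ R/F = (o−d)/(d−u)
r = (75.0 − 25.1)/(25.1 − 15.1) = 49.9/10.0 = 4.9900
CL = 100·r = 499.00 %

CL = 499.00 %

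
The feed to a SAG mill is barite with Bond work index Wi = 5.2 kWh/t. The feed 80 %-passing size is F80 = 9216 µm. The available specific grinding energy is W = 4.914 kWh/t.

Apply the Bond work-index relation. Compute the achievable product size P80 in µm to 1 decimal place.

P80 = 90.8 µm

Bond:  W = 10 Wi (1/√P − 1/√F)
P80^(−½) = W/(10 Wi) + F80^(−½)
  = 4.9140/(10·5.2) + 1/√9216 = 0.094500 + 0.010417 = 0.104917
P80 = (1/0.104917)² = 9.5314² = 90.85 µm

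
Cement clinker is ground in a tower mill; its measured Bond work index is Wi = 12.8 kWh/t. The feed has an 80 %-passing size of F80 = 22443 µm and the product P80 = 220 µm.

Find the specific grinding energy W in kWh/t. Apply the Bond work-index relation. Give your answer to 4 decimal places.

W = 7.7753 kWh/t

W = 10·Wi·(P80^(-½) − F80^(-½))
1/√220 = 0.067420;  1/√22443 = 0.006675
W = 10·12.8·(0.067420 − 0.006675) = 7.7753 kWh/t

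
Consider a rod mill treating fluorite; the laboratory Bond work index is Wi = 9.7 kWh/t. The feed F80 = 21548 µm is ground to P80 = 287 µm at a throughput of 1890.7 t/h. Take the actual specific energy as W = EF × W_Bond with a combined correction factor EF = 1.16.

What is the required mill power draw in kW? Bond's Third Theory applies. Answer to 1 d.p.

Bond: W = 10·Wi·(1/√P80 − 1/√F80)
W = 10·9.7·(1/√287 − 1/√21548) = 10·9.7·(0.052216) = 5.0649 kWh/t
With EF = 1.16: W = 5.0649·1.16 = 5.8753 kWh/t
P_mill = W·ṁ = 5.8753·1890.7 = 11108.5 kW

P = 11108.5 kW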